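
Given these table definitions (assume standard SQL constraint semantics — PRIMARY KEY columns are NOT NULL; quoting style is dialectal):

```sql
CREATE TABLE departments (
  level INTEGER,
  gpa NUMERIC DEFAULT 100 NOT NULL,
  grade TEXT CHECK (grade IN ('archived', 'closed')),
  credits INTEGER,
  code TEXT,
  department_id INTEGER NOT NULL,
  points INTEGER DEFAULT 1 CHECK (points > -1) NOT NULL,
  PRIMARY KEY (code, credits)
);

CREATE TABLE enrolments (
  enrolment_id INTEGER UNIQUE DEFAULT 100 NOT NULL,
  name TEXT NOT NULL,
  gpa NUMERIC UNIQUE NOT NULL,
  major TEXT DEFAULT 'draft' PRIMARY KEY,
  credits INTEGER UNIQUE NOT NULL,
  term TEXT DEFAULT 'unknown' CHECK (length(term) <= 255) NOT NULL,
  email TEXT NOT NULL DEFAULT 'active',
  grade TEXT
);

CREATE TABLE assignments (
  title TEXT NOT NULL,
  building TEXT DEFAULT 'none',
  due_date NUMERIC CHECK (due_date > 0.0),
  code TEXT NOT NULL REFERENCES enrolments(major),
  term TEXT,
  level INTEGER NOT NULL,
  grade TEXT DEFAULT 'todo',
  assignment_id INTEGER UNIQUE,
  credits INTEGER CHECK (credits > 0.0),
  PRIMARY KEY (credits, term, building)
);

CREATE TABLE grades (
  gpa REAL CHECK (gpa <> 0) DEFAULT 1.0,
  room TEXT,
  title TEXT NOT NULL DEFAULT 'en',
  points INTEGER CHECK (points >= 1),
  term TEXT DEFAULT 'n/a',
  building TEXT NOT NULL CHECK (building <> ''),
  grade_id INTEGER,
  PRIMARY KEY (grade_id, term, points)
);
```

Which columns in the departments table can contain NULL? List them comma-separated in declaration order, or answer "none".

- level: no NOT NULL constraint applies → nullable.
- gpa: declared NOT NULL → not nullable.
- grade: CHECK does not forbid NULL (a CHECK constraint passes when its expression is NULL) → nullable.
- credits: part of the PRIMARY KEY, which implies NOT NULL → not nullable.
- code: part of the PRIMARY KEY, which implies NOT NULL → not nullable.
- department_id: declared NOT NULL → not nullable.
- points: declared NOT NULL → not nullable.

level, grade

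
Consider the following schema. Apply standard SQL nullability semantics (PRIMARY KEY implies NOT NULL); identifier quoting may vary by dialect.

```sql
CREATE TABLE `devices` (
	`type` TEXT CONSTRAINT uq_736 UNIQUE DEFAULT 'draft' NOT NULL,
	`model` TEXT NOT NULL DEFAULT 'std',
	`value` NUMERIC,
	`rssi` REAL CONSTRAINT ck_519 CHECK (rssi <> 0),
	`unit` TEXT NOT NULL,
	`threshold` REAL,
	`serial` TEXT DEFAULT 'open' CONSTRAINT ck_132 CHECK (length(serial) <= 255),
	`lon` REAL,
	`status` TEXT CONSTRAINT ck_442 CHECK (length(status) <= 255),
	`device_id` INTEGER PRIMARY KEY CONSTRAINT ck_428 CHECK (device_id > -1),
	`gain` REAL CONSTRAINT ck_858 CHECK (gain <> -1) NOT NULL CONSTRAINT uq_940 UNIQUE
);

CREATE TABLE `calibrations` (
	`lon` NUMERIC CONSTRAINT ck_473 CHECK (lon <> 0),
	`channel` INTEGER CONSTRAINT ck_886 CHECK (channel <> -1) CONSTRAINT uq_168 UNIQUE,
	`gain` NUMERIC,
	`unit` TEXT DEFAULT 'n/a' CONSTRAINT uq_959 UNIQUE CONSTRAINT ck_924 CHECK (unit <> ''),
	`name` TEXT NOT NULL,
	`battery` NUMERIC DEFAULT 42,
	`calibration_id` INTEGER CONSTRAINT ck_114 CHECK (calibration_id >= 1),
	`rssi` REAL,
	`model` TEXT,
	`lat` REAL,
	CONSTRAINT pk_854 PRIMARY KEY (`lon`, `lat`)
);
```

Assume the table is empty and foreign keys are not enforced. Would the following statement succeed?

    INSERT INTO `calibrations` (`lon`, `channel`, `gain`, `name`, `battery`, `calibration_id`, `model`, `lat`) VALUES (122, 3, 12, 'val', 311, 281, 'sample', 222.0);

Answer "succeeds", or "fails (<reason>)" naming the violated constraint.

NOT NULL columns: lat is supplied; lon is supplied; name is supplied.
CHECK constraints: 122 satisfies (lon <> 0); 3 satisfies (channel <> -1); 281 satisfies (calibration_id >= 1).
No constraint is violated.

succeeds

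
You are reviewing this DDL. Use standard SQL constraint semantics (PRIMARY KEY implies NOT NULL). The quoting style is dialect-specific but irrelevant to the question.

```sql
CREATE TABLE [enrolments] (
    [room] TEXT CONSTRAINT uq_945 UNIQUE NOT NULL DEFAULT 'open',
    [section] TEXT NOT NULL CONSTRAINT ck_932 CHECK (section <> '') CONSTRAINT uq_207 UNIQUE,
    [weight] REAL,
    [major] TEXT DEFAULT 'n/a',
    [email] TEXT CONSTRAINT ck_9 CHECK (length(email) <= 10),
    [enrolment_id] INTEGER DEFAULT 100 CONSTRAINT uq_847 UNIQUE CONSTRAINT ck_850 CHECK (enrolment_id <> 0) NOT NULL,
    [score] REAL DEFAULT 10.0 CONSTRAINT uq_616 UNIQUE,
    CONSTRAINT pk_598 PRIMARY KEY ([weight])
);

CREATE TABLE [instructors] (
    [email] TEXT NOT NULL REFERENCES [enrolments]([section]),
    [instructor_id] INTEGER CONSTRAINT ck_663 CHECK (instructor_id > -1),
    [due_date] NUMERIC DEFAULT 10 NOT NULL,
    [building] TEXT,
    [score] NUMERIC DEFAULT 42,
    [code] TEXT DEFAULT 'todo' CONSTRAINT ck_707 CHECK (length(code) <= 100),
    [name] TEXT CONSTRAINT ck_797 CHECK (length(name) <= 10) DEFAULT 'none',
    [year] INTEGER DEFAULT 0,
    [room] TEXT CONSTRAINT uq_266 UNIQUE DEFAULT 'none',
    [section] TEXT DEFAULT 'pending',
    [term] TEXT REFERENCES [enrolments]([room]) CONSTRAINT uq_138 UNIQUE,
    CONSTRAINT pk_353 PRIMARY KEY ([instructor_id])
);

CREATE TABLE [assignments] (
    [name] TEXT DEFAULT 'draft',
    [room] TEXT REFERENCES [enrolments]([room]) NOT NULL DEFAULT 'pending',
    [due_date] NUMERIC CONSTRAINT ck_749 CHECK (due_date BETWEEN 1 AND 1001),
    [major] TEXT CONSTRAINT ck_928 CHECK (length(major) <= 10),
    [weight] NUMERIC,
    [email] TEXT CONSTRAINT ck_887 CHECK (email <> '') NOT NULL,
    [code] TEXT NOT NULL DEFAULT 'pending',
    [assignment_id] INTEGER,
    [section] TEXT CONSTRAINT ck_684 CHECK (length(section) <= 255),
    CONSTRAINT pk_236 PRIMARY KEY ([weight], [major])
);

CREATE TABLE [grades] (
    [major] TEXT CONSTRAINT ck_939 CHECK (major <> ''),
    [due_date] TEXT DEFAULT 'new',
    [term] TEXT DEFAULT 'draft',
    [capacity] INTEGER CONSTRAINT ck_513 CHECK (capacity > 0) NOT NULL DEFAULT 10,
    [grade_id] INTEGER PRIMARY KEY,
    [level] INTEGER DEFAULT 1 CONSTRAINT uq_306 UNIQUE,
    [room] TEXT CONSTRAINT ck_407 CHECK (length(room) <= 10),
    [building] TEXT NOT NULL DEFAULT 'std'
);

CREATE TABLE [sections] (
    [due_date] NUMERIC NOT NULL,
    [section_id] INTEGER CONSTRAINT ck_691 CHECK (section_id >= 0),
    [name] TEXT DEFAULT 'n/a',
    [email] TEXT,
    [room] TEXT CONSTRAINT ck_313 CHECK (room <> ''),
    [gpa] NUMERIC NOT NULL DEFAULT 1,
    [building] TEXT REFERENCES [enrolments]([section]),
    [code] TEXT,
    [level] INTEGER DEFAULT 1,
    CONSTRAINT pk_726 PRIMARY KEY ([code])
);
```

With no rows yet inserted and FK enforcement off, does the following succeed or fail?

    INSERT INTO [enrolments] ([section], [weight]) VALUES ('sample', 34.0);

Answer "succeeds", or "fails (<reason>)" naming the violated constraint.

NOT NULL columns: enrolment_id defaults to 100; room defaults to 'open'; section is supplied; weight is supplied.
CHECK constraints: 'sample' satisfies (section <> '').
No constraint is violated.

succeeds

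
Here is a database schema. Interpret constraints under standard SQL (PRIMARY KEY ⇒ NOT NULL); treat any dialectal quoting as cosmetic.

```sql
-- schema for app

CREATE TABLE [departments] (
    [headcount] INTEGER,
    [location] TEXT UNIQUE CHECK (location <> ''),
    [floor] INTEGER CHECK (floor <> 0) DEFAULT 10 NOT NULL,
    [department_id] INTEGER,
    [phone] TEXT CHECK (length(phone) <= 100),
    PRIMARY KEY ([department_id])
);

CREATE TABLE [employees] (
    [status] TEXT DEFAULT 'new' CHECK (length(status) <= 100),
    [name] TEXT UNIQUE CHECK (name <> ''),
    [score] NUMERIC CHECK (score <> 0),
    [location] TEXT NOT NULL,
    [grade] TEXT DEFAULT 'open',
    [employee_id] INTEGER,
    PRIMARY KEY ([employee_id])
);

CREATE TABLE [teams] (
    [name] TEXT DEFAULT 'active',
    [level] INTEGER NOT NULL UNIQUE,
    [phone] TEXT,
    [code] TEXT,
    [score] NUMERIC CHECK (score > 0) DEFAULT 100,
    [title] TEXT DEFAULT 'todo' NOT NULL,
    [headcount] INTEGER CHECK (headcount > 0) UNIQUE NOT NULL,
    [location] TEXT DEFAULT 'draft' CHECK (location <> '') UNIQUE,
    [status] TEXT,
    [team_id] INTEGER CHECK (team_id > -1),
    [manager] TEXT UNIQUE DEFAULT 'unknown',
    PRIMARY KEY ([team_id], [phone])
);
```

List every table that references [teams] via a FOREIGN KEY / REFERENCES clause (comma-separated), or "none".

none

No REFERENCES clause anywhere in the schema names teams.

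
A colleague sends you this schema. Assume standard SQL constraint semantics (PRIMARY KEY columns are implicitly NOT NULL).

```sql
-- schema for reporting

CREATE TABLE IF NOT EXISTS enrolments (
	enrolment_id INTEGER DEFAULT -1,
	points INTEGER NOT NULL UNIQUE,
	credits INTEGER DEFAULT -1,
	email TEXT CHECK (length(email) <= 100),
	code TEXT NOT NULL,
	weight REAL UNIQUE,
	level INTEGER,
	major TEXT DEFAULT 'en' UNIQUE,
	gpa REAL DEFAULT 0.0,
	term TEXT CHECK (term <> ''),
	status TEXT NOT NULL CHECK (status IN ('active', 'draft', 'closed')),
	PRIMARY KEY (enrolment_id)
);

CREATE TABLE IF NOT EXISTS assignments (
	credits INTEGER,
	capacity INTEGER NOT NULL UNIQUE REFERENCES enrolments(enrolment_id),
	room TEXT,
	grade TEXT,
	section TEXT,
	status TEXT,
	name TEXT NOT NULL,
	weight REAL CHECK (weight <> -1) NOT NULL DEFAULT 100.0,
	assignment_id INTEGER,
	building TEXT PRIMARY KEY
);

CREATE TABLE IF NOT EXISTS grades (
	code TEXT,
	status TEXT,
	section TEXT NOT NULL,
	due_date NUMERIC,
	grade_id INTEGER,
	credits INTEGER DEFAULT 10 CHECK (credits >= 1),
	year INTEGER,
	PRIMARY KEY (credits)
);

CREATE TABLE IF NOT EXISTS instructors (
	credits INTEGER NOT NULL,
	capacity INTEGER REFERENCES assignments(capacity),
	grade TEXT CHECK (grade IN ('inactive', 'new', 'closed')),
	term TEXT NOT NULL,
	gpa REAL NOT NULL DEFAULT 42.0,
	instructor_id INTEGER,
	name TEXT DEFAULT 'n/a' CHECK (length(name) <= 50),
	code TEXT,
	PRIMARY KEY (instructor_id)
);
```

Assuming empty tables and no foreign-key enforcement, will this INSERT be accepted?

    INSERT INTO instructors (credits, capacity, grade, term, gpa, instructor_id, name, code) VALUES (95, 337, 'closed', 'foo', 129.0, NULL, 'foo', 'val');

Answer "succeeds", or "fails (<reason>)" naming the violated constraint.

instructor_id is explicitly set to NULL, but instructor_id is part of the PRIMARY KEY (implied NOT NULL).

fails (NOT NULL on instructor_id)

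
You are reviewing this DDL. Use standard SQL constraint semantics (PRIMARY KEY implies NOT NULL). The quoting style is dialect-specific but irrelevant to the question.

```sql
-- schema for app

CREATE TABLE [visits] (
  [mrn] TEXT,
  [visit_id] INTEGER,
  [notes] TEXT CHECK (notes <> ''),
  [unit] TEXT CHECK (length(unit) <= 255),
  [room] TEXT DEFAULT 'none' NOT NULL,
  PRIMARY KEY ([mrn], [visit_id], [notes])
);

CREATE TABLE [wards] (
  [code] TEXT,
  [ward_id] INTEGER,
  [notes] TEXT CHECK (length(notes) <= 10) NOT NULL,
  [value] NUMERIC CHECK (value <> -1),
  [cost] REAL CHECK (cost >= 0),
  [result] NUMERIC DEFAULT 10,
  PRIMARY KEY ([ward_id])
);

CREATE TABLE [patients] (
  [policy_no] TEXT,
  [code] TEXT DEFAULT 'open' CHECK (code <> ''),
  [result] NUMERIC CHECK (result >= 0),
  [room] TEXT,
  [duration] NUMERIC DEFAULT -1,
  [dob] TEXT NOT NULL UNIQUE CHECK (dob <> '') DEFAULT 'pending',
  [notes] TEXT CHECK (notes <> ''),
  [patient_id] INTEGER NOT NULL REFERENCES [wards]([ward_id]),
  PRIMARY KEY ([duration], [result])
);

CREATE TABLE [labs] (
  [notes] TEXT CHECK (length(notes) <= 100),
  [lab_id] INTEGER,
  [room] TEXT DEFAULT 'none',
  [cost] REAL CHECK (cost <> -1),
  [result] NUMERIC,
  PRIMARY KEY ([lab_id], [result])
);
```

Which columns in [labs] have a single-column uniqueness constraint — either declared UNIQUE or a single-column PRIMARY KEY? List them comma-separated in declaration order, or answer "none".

- notes: no UNIQUE or single-column PK constraint.
- lab_id: part of a composite PRIMARY KEY — only the tuple is unique, not this column on its own.
- room: no UNIQUE or single-column PK constraint.
- cost: no UNIQUE or single-column PK constraint.
- result: part of a composite PRIMARY KEY — only the tuple is unique, not this column on its own.

none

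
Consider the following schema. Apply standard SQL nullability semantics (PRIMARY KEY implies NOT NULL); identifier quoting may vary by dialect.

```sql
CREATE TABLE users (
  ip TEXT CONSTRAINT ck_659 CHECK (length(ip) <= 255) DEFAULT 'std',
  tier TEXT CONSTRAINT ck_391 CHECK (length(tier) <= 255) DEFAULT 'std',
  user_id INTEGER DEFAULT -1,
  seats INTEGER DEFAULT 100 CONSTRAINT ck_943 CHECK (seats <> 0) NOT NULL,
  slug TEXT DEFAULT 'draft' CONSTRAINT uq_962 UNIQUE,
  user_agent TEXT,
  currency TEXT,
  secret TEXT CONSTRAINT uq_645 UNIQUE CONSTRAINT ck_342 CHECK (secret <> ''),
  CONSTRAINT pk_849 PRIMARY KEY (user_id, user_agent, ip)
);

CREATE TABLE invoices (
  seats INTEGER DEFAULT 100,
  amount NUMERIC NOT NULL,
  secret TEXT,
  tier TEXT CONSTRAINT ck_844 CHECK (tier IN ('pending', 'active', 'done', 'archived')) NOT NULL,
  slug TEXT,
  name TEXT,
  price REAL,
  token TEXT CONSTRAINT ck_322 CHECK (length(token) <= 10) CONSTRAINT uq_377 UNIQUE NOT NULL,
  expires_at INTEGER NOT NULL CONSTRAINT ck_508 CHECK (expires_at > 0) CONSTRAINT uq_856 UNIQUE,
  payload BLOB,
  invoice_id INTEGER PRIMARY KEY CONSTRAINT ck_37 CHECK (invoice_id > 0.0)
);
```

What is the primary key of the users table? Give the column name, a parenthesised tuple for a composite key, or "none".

A table-level PRIMARY KEY clause names 3 columns: user_id, user_agent, ip.
This is a composite key — the combination is unique, not each column individually.

(user_id, user_agent, ip)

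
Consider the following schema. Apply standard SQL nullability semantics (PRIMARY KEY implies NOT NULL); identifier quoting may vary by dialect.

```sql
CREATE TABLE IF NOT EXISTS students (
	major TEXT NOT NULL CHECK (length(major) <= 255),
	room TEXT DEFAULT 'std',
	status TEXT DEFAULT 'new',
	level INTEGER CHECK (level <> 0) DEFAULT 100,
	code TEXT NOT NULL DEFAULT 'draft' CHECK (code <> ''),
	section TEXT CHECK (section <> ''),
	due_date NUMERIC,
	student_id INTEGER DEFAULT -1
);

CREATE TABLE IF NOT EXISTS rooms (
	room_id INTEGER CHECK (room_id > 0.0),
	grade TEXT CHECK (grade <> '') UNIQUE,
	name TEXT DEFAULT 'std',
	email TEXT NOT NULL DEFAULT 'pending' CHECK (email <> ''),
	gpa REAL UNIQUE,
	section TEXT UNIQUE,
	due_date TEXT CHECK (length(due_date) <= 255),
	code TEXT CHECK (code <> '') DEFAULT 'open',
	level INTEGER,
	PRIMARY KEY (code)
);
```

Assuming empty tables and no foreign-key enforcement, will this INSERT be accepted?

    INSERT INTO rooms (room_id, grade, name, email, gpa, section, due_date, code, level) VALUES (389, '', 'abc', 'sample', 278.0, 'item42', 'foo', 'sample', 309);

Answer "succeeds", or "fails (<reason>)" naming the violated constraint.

fails (CHECK on grade)

The value '' for grade violates CHECK (grade <> '').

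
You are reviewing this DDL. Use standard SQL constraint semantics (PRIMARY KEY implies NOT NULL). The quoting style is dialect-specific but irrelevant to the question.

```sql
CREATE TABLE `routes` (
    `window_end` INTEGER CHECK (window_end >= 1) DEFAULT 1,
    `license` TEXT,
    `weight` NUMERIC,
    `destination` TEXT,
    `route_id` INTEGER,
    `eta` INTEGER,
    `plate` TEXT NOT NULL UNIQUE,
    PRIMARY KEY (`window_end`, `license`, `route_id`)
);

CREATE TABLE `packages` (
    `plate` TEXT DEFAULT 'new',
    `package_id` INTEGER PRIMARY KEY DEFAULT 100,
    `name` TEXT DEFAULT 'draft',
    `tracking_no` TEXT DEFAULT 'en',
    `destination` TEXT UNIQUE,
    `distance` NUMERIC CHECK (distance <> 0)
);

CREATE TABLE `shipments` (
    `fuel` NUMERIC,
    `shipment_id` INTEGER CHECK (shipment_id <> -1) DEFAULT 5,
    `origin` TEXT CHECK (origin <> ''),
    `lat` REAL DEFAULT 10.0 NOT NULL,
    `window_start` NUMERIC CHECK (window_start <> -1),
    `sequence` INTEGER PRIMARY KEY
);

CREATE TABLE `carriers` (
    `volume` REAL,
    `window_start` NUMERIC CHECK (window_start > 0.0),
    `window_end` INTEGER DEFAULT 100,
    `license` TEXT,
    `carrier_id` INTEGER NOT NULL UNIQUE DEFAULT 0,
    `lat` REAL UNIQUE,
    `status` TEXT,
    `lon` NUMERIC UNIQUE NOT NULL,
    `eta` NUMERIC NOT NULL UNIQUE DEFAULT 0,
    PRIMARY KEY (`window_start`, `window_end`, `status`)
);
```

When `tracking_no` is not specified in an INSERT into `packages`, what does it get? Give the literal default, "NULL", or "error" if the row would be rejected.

tracking_no has an explicit DEFAULT 'en'.
When the column is omitted from an INSERT, that default is used.

'en'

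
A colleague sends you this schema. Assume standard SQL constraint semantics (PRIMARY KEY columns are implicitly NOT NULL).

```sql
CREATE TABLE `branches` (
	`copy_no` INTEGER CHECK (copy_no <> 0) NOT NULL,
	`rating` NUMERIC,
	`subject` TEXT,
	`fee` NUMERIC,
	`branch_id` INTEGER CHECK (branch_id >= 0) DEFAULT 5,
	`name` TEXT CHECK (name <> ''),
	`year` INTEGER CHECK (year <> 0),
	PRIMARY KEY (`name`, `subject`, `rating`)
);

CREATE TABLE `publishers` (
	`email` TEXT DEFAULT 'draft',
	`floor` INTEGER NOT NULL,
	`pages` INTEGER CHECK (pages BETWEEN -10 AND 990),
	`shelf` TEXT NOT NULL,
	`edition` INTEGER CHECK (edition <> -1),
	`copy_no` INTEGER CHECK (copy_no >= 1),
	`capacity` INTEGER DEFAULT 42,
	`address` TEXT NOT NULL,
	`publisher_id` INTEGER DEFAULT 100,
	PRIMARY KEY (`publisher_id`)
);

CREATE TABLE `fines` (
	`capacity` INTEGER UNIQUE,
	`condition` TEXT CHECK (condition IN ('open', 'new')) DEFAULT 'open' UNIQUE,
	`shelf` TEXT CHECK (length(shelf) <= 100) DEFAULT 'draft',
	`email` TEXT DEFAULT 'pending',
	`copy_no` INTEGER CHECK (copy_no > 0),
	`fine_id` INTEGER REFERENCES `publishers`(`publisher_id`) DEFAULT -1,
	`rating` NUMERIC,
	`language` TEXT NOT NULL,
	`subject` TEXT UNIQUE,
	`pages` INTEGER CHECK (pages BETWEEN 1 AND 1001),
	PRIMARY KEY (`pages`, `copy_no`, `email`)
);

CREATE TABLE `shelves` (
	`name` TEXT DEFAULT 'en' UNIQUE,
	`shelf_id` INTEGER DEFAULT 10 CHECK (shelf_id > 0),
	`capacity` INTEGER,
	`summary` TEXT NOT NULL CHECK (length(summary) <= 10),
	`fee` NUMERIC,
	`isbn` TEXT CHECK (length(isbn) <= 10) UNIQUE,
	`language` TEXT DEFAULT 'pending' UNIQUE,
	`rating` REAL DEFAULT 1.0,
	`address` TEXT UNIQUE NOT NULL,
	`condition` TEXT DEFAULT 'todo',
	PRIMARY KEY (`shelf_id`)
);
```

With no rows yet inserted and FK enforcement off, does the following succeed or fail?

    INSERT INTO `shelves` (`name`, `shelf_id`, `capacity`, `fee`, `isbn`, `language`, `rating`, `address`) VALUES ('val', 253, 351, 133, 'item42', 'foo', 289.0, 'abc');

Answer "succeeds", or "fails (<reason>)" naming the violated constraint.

summary is omitted from the column list and has no DEFAULT, so it would receive NULL.
But summary is declared NOT NULL.

fails (NOT NULL on summary)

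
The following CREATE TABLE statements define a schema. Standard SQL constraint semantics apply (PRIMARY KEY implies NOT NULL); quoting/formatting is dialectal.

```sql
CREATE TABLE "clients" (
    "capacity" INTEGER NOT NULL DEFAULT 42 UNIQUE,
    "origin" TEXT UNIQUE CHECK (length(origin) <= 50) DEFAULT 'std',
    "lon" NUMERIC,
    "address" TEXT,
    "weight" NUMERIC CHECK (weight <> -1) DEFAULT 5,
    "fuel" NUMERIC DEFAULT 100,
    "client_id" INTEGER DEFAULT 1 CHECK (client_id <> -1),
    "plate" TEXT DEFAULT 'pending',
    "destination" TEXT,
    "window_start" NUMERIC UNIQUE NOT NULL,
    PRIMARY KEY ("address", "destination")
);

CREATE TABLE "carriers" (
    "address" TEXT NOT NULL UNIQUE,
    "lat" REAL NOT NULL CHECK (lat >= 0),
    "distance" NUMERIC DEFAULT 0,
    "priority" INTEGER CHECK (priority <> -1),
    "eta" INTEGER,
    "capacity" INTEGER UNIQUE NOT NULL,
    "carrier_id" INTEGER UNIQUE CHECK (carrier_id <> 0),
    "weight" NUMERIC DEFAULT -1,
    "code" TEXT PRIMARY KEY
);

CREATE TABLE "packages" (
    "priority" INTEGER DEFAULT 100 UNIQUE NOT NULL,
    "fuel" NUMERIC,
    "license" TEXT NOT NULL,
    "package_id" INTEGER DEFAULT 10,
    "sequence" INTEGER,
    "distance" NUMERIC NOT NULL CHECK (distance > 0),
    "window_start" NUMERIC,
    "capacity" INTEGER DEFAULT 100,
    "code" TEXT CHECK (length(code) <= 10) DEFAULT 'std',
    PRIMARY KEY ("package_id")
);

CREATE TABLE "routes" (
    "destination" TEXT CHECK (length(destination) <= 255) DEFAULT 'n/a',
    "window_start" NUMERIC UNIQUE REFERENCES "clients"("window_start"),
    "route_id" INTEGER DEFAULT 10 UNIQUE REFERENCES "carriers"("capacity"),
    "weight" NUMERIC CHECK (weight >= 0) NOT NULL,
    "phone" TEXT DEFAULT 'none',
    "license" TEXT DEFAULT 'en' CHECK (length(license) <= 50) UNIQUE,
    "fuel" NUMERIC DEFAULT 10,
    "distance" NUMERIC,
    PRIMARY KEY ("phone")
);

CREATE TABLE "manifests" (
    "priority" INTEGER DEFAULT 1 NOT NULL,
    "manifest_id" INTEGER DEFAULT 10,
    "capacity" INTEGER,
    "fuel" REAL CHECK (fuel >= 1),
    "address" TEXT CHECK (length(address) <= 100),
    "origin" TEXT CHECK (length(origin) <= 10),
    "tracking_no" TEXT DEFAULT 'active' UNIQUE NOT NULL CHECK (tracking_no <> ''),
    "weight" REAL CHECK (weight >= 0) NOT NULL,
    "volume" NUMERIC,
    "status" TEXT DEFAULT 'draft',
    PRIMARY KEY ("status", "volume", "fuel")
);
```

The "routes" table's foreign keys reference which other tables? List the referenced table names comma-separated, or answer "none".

- window_start REFERENCES clients(window_start).
- route_id REFERENCES carriers(capacity).

clients, carriers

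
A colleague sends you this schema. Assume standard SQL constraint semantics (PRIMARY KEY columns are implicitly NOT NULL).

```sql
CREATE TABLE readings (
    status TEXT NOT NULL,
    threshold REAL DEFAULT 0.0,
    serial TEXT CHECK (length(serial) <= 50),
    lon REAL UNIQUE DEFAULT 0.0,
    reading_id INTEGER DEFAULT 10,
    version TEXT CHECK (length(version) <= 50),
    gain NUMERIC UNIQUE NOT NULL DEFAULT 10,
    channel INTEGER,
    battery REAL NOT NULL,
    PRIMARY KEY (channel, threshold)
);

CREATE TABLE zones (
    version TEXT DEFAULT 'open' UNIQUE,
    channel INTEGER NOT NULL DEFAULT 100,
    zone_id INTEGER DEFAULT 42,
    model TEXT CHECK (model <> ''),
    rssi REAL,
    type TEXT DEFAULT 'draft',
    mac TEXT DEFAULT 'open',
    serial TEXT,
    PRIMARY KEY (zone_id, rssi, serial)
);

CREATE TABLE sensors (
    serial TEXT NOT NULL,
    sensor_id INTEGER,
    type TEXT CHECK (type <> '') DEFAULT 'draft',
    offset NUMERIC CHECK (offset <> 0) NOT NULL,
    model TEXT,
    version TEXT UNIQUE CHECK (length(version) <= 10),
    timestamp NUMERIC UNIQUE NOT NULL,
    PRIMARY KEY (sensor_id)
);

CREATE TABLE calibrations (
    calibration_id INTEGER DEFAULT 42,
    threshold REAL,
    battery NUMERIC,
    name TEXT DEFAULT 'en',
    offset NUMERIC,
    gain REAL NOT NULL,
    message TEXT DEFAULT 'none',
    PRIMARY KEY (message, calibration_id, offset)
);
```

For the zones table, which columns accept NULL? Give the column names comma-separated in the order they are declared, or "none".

- version: UNIQUE does not imply NOT NULL → nullable.
- channel: declared NOT NULL → not nullable.
- zone_id: part of the PRIMARY KEY, which implies NOT NULL → not nullable.
- model: CHECK does not forbid NULL (a CHECK constraint passes when its expression is NULL) → nullable.
- rssi: part of the PRIMARY KEY, which implies NOT NULL → not nullable.
- type: DEFAULT only fills an omitted column; an explicit NULL is still allowed → nullable.
- mac: DEFAULT only fills an omitted column; an explicit NULL is still allowed → nullable.
- serial: part of the PRIMARY KEY, which implies NOT NULL → not nullable.

version, model, type, mac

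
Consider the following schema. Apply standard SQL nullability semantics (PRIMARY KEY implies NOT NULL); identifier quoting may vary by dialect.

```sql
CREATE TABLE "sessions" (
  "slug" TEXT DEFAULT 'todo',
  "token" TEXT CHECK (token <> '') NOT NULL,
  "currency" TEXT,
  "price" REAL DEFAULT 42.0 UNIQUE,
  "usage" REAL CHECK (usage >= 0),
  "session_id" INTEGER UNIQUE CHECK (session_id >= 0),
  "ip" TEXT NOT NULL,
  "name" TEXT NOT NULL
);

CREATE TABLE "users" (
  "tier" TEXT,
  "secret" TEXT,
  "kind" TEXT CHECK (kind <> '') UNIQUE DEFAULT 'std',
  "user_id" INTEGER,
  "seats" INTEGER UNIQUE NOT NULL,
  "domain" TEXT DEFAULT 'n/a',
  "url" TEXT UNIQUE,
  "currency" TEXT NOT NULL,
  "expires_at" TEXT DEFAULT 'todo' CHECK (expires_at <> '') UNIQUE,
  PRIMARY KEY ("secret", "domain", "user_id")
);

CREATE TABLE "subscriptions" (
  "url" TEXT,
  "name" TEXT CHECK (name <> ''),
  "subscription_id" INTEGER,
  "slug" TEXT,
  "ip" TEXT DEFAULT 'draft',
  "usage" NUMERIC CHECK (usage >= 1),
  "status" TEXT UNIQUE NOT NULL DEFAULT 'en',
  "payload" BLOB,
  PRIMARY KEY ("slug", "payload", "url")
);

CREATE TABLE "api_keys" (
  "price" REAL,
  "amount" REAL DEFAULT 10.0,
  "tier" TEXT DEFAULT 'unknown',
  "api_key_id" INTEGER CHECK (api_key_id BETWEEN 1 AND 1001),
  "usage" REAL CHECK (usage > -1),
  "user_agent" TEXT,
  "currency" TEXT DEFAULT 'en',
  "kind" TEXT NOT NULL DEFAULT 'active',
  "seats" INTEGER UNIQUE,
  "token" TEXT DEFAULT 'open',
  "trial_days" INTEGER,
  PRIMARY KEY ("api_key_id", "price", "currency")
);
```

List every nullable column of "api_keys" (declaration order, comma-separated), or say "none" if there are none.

- price: part of the PRIMARY KEY, which implies NOT NULL → not nullable.
- amount: DEFAULT only fills an omitted column; an explicit NULL is still allowed → nullable.
- tier: DEFAULT only fills an omitted column; an explicit NULL is still allowed → nullable.
- api_key_id: part of the PRIMARY KEY, which implies NOT NULL → not nullable.
- usage: CHECK does not forbid NULL (a CHECK constraint passes when its expression is NULL) → nullable.
- user_agent: no NOT NULL constraint applies → nullable.
- currency: part of the PRIMARY KEY, which implies NOT NULL → not nullable.
- kind: declared NOT NULL → not nullable.
- seats: UNIQUE does not imply NOT NULL → nullable.
- token: DEFAULT only fills an omitted column; an explicit NULL is still allowed → nullable.
- trial_days: no NOT NULL constraint applies → nullable.

amount, tier, usage, user_agent, seats, token, trial_days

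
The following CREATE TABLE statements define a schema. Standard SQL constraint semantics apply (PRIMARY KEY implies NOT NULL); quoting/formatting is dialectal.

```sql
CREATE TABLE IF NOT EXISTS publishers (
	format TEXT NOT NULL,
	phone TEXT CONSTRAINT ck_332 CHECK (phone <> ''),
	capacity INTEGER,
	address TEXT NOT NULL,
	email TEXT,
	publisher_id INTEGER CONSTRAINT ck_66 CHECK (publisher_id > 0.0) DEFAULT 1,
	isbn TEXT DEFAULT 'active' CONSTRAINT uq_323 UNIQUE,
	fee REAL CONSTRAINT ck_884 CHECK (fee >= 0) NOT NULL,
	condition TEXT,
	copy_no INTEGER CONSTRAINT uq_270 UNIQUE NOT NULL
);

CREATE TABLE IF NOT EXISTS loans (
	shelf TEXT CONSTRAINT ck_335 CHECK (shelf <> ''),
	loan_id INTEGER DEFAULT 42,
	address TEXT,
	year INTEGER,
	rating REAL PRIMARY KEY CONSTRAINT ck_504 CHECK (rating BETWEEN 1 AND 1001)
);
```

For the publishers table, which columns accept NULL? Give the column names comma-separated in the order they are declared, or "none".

- format: declared NOT NULL → not nullable.
- phone: CHECK does not forbid NULL (a CHECK constraint passes when its expression is NULL) → nullable.
- capacity: no NOT NULL constraint applies → nullable.
- address: declared NOT NULL → not nullable.
- email: no NOT NULL constraint applies → nullable.
- publisher_id: CHECK does not forbid NULL (a CHECK constraint passes when its expression is NULL) → nullable.
- isbn: UNIQUE does not imply NOT NULL → nullable.
- fee: declared NOT NULL → not nullable.
- condition: no NOT NULL constraint applies → nullable.
- copy_no: declared NOT NULL → not nullable.

phone, capacity, email, publisher_id, isbn, condition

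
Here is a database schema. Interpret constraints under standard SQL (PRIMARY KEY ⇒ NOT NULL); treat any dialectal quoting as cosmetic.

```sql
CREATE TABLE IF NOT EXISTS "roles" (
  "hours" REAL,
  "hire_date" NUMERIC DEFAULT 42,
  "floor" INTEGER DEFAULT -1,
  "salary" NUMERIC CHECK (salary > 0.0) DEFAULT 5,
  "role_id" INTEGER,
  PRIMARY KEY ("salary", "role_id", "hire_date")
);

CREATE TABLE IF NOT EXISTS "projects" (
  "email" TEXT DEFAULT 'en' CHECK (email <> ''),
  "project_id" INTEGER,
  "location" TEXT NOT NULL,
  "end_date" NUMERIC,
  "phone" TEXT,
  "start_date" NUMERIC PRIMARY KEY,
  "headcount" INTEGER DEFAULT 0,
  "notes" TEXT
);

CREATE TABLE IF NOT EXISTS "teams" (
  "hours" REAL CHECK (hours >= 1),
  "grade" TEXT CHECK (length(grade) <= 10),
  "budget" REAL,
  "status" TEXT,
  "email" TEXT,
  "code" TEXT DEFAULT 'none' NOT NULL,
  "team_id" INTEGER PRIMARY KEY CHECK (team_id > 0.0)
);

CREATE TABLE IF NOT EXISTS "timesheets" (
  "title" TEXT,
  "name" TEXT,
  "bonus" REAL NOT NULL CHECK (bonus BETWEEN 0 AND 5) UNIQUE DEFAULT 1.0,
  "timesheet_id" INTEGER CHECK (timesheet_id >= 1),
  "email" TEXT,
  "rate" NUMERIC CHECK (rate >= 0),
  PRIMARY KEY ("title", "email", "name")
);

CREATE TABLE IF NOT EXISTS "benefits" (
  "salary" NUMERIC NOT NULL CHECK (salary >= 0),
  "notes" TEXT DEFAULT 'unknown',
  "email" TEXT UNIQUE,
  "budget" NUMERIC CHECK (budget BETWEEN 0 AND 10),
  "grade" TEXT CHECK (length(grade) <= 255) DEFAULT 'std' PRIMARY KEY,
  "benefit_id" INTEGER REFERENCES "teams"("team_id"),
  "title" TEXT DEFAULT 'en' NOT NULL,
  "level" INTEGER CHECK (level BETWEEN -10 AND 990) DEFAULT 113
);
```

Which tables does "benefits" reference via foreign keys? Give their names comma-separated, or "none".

- benefit_id REFERENCES teams(team_id).

teams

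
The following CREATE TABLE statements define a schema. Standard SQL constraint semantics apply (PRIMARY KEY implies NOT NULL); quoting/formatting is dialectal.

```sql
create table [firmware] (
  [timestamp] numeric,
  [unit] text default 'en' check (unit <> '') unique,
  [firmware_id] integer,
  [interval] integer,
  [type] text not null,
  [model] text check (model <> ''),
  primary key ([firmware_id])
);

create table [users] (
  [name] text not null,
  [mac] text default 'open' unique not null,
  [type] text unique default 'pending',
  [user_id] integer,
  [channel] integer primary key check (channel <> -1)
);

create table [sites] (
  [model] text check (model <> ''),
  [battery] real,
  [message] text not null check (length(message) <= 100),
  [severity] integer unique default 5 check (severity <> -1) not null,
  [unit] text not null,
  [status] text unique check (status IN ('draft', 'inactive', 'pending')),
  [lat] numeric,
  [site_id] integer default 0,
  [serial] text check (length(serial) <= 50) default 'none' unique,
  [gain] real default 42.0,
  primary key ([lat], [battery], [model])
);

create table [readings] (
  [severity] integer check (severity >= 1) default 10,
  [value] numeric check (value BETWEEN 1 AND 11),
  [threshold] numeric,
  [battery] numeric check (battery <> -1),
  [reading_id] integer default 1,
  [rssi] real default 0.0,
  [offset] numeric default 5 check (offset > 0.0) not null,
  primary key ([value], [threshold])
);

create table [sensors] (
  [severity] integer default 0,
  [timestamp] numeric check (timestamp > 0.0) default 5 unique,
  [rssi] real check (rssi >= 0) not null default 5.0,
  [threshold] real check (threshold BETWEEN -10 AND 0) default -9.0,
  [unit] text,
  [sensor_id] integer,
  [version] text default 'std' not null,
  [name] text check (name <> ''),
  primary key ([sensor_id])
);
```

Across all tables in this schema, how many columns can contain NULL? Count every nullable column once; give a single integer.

19

firmware: 4 nullable (timestamp, unit, interval, model — PK (firmware_id) and explicit NOT NULL columns excluded).
users: 2 nullable (type, user_id — PK (channel) and explicit NOT NULL columns excluded).
sites: 4 nullable (status, site_id, serial, gain — PK (lat, battery, model) and explicit NOT NULL columns excluded).
readings: 4 nullable (severity, battery, reading_id, rssi — PK (value, threshold) and explicit NOT NULL columns excluded).
sensors: 5 nullable (severity, timestamp, threshold, unit, name — PK (sensor_id) and explicit NOT NULL columns excluded).
Total: 4 + 2 + 4 + 4 + 5 = 19.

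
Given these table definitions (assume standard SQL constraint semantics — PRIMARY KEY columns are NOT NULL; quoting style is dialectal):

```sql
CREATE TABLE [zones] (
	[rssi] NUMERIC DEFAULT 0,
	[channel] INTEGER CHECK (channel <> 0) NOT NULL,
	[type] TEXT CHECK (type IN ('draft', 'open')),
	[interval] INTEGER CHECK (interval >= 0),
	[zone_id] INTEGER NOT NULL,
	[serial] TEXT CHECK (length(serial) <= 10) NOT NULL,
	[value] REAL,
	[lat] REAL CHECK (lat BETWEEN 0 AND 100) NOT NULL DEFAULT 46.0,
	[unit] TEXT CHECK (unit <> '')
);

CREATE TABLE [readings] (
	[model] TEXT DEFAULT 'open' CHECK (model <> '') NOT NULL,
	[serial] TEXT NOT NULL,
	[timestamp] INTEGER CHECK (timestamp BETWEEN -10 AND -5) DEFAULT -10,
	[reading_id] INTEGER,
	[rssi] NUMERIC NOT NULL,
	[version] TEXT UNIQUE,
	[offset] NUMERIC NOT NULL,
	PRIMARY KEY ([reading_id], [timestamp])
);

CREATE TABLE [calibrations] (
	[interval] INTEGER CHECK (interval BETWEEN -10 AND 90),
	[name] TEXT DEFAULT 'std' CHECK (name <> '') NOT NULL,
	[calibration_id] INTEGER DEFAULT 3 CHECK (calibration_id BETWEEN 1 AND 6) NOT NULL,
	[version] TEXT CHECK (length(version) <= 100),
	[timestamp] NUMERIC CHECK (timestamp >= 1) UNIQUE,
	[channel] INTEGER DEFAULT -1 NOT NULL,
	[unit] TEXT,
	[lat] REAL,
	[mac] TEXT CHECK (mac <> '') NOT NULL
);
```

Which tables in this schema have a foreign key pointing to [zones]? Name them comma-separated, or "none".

none

No REFERENCES clause anywhere in the schema names zones.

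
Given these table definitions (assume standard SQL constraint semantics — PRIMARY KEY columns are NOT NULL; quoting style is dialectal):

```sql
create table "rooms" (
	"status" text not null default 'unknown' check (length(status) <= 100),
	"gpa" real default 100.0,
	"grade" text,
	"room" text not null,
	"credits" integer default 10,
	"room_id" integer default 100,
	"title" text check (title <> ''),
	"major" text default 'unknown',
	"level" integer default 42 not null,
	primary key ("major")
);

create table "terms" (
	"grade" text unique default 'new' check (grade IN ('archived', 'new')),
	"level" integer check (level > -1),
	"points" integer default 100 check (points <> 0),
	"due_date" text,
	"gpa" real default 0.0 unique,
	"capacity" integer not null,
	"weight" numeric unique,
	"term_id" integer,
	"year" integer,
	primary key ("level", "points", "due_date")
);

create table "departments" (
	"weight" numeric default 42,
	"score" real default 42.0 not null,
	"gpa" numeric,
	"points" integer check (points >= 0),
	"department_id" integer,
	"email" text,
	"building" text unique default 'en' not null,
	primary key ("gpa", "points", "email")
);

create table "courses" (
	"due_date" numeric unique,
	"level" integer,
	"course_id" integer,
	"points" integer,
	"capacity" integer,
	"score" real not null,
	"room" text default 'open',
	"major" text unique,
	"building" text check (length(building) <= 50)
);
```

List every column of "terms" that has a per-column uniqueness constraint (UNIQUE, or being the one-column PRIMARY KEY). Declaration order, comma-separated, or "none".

- grade: declared UNIQUE → unique.
- level: part of a composite PRIMARY KEY — only the tuple is unique, not this column on its own.
- points: part of a composite PRIMARY KEY — only the tuple is unique, not this column on its own.
- due_date: part of a composite PRIMARY KEY — only the tuple is unique, not this column on its own.
- gpa: declared UNIQUE → unique.
- capacity: no UNIQUE or single-column PK constraint.
- weight: declared UNIQUE → unique.
- term_id: no UNIQUE or single-column PK constraint.
- year: no UNIQUE or single-column PK constraint.

grade, gpa, weight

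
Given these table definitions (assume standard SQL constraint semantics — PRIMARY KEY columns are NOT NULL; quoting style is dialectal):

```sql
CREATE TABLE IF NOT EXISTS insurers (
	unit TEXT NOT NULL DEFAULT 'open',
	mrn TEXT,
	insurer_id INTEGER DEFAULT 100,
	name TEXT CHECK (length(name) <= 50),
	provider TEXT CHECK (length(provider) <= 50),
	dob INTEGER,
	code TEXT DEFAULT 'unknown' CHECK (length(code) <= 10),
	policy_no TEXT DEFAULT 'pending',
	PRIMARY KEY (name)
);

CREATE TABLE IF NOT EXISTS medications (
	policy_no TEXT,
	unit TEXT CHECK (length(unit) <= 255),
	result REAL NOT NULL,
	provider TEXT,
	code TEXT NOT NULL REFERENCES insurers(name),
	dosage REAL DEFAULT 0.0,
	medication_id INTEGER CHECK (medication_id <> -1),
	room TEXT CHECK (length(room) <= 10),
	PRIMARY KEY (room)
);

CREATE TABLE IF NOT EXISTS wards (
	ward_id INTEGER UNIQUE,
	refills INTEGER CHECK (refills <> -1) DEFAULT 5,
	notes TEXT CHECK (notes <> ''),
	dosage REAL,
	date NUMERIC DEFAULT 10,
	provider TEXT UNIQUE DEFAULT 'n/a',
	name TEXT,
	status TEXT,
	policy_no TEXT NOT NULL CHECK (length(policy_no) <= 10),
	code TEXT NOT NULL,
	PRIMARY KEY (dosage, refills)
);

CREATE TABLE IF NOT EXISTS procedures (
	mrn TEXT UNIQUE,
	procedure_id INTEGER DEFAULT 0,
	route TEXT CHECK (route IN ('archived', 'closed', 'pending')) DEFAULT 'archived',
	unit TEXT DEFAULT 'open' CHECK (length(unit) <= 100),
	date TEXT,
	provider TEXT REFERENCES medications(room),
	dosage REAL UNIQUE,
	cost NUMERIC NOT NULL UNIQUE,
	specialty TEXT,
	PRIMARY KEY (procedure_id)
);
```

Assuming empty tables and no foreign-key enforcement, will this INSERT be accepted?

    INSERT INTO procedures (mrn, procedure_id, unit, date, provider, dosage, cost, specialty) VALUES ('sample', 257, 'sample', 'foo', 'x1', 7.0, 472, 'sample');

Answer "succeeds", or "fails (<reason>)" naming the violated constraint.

succeeds

NOT NULL columns: cost is supplied; procedure_id is supplied.
CHECK constraints: 'sample' satisfies (length(unit) <= 100).
No constraint is violated.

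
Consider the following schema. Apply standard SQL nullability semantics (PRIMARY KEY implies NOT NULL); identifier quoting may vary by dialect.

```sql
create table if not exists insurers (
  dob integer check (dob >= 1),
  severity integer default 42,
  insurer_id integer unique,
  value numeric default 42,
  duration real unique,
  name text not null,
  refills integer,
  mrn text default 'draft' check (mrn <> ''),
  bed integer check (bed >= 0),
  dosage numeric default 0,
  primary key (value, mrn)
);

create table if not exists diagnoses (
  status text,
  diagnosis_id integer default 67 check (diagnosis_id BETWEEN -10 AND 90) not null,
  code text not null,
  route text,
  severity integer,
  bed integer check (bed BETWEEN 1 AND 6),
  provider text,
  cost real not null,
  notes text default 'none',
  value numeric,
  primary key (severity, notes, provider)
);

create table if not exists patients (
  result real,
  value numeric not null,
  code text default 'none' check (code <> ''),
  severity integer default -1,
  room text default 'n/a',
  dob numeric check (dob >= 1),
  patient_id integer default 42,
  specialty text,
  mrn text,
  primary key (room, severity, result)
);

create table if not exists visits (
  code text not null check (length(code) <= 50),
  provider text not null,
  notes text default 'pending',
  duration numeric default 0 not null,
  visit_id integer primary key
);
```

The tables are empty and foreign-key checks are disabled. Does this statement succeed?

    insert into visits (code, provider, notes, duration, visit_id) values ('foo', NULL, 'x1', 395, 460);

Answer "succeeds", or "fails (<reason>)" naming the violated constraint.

provider is explicitly set to NULL, but provider is declared NOT NULL.

fails (NOT NULL on provider)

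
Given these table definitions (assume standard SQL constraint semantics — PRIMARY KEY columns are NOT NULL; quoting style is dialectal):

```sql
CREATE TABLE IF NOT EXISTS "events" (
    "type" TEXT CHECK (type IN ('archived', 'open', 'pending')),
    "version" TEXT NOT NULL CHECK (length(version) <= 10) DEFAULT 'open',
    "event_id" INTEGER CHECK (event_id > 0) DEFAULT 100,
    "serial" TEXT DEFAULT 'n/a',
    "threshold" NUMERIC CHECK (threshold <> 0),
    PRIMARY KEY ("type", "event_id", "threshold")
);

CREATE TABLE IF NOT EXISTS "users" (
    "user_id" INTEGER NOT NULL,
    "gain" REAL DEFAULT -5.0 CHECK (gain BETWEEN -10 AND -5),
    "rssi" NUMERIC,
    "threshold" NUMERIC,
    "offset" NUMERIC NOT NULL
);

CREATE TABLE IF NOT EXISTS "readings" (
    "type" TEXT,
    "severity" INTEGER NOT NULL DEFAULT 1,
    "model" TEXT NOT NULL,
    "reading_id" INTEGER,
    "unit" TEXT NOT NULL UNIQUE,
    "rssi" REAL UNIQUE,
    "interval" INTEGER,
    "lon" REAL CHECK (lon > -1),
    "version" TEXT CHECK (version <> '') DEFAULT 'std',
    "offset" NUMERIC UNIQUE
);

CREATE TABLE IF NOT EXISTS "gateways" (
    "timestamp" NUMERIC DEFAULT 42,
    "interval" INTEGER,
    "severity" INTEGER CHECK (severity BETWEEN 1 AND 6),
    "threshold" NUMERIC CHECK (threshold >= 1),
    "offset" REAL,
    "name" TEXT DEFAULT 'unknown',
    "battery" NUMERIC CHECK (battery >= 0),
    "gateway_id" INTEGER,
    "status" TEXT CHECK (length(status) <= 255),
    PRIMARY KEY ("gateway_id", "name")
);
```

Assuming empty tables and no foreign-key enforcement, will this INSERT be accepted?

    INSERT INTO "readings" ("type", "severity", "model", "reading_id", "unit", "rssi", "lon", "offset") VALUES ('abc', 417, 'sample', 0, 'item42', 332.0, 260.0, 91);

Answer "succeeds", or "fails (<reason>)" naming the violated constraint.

NOT NULL columns: model is supplied; severity is supplied; unit is supplied.
CHECK constraints: 260.0 satisfies (lon > -1).
No constraint is violated.

succeeds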